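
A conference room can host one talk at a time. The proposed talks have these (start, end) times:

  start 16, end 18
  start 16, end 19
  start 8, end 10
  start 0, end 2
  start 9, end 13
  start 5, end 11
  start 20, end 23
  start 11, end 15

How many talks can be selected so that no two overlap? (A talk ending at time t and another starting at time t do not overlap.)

Sort by end time and greedily take each interval whose start is ≥ the last chosen end.
Sorted by end: (0,2)  (8,10)  (5,11)  (9,13)  (11,15)  (16,18)  (16,19)  (20,23)
take (0,2); take (8,10); skip (9,13); take (11,15); take (16,18); take (20,23).
Selected 5 talks.

5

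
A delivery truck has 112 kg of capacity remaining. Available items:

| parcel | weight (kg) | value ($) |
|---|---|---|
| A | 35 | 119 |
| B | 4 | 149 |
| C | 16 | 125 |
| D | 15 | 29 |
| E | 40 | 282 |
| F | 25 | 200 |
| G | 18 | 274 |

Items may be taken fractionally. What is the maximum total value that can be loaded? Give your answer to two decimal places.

1060.60

Sort by value per unit weight and fill in that order.
Order: B (149/4=37.25) > G (274/18=15.22) > F (200/25=8.00) > C (125/16=7.81) > E (282/40=7.05) > A (119/35=3.40) > D (29/15=1.93)
Fill: take B (4 @ 149) → take G (18 @ 274) → take F (25 @ 200) → take C (16 @ 125) → take E (40 @ 282) → take 9/35 of A → 30.60; 112/112 used.
Total value = 1060.60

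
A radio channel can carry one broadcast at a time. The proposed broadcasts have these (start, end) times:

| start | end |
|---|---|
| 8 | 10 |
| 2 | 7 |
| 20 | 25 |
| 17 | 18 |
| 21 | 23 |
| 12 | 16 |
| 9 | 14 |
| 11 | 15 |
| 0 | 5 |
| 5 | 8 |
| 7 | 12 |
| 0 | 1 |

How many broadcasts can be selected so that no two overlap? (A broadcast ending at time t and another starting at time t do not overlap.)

Greedy by earliest finish: after sorting by end time, pick each interval compatible with the last pick.
By end time: (0,1), (0,5), (2,7), (5,8), (8,10), (7,12), (9,14), (11,15), (12,16), (17,18), (21,23), (20,25).
Pick (0,1); next start ≥ 1 → (2,7); next start ≥ 7 → (8,10); next start ≥ 10 → (11,15); next start ≥ 15 → (17,18); next start ≥ 18 → (21,23).
Selected 6 broadcasts.

6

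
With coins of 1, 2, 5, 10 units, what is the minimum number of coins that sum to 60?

Use the largest denomination that fits, subtract, and repeat.
60 − 6×10→0
Total coins = 6 = 6

6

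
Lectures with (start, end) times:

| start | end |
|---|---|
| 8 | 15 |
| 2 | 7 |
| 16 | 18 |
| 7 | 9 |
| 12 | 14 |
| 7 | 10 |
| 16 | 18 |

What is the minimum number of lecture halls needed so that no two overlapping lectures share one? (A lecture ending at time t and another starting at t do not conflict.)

3

starts: [2, 7, 7, 8, 12, 16, 16]
ends:   [7, 9, 10, 14, 15, 18, 18]
s2→1 e7→0 s7→1 s7→2 s8→3  — peak 3.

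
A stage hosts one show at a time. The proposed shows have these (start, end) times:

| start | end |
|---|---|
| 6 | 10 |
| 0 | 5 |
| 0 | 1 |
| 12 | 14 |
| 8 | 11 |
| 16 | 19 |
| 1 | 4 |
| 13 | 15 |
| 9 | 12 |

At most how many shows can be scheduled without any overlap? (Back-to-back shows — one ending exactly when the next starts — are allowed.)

Greedy by earliest finish: after sorting by end time, pick each interval compatible with the last pick.
By end time: (0,1), (1,4), (0,5), (6,10), (8,11), (9,12), (12,14), (13,15), (16,19).
Pick (0,1); next start ≥ 1 → (1,4); next start ≥ 4 → (6,10); next start ≥ 10 → (12,14); next start ≥ 14 → (16,19).
Selected 5 shows.

5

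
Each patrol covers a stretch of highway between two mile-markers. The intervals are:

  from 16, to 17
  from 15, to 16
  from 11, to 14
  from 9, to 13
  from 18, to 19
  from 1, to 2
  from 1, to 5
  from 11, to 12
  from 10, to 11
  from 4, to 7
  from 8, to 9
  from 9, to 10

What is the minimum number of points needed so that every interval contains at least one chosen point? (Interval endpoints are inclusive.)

Sort by right endpoint; whenever an interval is uncovered, place a point at its right end.
By right end: [1,2]  [1,5]  [4,7]  [8,9]  [9,10]  [10,11]  [11,12]  [9,13]  [11,14]  [15,16]  [16,17]  [18,19]
[1,2] uncovered → point at 2; [4,7] uncovered → point at 7; [8,9] uncovered → point at 9; [10,11] uncovered → point at 11; [15,16] uncovered → point at 16; [18,19] uncovered → point at 19.
Points: 2, 7, 9, 11, 16, 19 (6 total).

6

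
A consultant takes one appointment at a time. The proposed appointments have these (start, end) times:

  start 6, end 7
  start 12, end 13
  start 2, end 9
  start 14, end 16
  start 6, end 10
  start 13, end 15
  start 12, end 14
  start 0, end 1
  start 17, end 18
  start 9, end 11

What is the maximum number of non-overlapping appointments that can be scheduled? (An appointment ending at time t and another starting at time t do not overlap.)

6

Sorted by end: (0,1)  (6,7)  (2,9)  (6,10)  (9,11)  (12,13)  (12,14)  (13,15)  (14,16)  (17,18)
take (0,1); take (6,7); skip (6,10); take (9,11); take (12,13); take (13,15); take (17,18).
Selected 6 appointments.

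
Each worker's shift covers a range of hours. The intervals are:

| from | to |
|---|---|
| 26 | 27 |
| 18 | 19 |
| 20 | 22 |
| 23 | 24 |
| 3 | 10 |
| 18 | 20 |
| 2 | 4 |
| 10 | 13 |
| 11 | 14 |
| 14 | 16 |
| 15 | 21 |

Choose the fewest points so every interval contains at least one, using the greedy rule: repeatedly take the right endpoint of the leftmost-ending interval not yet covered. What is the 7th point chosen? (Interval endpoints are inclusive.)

Process intervals by earliest right end; each time one isn't hit yet, stab at its right endpoint.
Sorted: [2,4] [3,10] [10,13] [11,14] [14,16] [18,19] [18,20] [15,21] [20,22] [23,24] [26,27]
{[2,4],[3,10]} hit by 4; {[10,13],[11,14]} hit by 13; {[14,16]} hit by 16; {[18,19],[18,20],[15,21]} hit by 19; {[20,22]} hit by 22; {[23,24]} hit by 24; {[26,27]} hit by 27.
Points: 4, 13, 16, 19, 22, 24, 27 (7 total).

27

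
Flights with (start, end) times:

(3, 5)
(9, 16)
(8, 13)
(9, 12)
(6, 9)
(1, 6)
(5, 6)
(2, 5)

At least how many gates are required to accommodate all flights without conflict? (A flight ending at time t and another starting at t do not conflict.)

3

starts: [1, 2, 3, 5, 6, 8, 9, 9]
ends:   [5, 5, 6, 6, 9, 12, 13, 16]
s1→1 s2→2 s3→3  — peak 3.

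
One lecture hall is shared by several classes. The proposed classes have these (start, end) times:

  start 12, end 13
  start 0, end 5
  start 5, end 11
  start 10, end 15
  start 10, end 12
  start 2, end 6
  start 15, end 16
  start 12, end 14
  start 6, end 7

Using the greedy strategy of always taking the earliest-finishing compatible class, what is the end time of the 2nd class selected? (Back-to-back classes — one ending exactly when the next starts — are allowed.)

Order by finish time; keep every interval that doesn't clash with the previous kept one.
Sorted by end: (0,5)  (2,6)  (6,7)  (5,11)  (10,12)  (12,13)  (12,14)  (10,15)  (15,16)
take (0,5); take (6,7); take (10,12); take (12,13); skip (12,14); skip (10,15); take (15,16).
Selected: (0,5) (6,7) (10,12) (12,13) (15,16)

7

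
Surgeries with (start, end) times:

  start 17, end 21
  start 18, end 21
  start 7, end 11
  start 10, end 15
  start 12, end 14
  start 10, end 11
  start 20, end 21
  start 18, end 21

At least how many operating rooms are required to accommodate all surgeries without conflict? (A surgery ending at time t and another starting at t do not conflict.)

starts: [7, 10, 10, 12, 17, 18, 18, 20]
ends:   [11, 11, 14, 15, 21, 21, 21, 21]
s7→1 s10→2 s10→3 e11→2 e11→1 s12→2 e14→1 e15→0 s17→1 s18→2 s18→3 s20→4  — peak 4.

4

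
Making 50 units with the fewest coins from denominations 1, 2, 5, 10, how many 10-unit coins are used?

Use the largest denomination that fits, subtract, and repeat.
50 − 5×10→0
Count of 10: 5

5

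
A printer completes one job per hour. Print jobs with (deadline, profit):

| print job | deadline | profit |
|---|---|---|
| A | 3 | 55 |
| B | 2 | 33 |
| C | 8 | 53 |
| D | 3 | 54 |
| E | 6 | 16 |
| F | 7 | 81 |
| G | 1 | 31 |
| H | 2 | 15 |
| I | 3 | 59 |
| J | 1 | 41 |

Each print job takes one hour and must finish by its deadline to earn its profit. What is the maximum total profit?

318

Sort by profit descending; place each in the latest free slot ≤ its deadline.
By profit: F(d7,81), I(d3,59), A(d3,55), D(d3,54), C(d8,53), J(d1,41), B(d2,33), G(d1,31), E(d6,16), H(d2,15)
F→slot 7; I→slot 3; A→slot 2; D→slot 1; C→slot 8; J skipped; B skipped; G skipped; E→slot 6; H skipped.
Profit = 54 + 55 + 59 + 16 + 81 + 53 = 318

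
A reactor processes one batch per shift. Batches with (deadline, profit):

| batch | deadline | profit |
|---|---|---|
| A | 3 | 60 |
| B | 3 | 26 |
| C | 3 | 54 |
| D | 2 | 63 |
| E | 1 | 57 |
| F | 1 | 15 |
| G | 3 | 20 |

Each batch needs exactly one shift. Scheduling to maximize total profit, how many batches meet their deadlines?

3

Sort by profit descending; place each in the latest free slot ≤ its deadline.
By profit: D(d2,63), A(d3,60), E(d1,57), C(d3,54), B(d3,26), G(d3,20), F(d1,15)
D→slot 2; A→slot 3; E→slot 1; C skipped; B skipped; G skipped; F skipped.
3 of 7 scheduled.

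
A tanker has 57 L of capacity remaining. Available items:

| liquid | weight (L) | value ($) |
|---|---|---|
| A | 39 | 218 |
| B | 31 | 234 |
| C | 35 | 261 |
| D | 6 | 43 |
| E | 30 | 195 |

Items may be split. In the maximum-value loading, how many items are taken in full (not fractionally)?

1

Greedy by value/weight ratio, highest first.
Order: B (234/31=7.55) > C (261/35=7.46) > D (43/6=7.17) > E (195/30=6.50) > A (218/39=5.59)
Fill: take B (31 @ 234) → take 26/35 of C → 193.89; 57/57 used.
1 item(s) taken whole; one partial (take 26/35 of C).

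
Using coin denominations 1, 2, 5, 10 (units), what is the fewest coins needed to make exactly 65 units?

7

65 − 6×10→5 − 1×5→0
Total coins = 6 + 1 = 7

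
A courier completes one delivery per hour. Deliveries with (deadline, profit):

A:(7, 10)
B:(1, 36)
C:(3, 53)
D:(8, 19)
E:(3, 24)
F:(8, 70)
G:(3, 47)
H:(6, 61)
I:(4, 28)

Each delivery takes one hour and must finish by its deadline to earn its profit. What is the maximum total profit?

324

By profit: F(d8,70), H(d6,61), C(d3,53), G(d3,47), B(d1,36), I(d4,28), E(d3,24), D(d8,19), A(d7,10)
F→slot 8; H→slot 6; C→slot 3; G→slot 2; B→slot 1; I→slot 4; E skipped; D→slot 7; A→slot 5.
Profit = 36 + 47 + 53 + 28 + 10 + 61 + 19 + 70 = 324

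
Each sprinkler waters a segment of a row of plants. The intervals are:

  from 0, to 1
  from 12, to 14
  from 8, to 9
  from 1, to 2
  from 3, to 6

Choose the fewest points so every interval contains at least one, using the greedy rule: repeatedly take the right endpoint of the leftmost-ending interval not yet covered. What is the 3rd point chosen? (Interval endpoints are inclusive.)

Sort by right endpoint; whenever an interval is uncovered, place a point at its right end.
By right end: [0,1]  [1,2]  [3,6]  [8,9]  [12,14]
[0,1] uncovered → point at 1; [3,6] uncovered → point at 6; [8,9] uncovered → point at 9; [12,14] uncovered → point at 14.
Points: 1, 6, 9, 14 (4 total).

9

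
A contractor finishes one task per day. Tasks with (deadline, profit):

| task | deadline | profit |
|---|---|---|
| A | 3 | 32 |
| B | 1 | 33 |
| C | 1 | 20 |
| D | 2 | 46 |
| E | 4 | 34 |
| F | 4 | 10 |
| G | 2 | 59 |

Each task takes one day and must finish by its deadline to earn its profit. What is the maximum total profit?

171

Sort by profit descending; place each in the latest free slot ≤ its deadline.
Profit order: G=59 D=46 E=34 B=33 A=32 C=20 F=10
Assign: G→slot 2, D→slot 1, E→slot 4, B skipped, A→slot 3, C skipped, F skipped.
Slots: [1:D] [2:G] [3:A] [4:E]
Profit = 46 + 59 + 32 + 34 = 171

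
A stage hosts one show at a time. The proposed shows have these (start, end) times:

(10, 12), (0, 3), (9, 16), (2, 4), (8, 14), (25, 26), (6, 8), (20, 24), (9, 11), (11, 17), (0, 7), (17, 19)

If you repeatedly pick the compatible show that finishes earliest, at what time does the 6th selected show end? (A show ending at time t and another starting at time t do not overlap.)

24

Sort by end time and greedily take each interval whose start is ≥ the last chosen end.
Sorted by end: (0,3)  (2,4)  (0,7)  (6,8)  (9,11)  (10,12)  (8,14)  (9,16)  (11,17)  (17,19)  (20,24)  (25,26)
take (0,3); take (6,8); take (9,11); skip (10,12); skip (8,14); skip (9,16); take (11,17); take (17,19); take (20,24); take (25,26).
Selected: (0,3) (6,8) (9,11) (11,17) (17,19) (20,24) (25,26)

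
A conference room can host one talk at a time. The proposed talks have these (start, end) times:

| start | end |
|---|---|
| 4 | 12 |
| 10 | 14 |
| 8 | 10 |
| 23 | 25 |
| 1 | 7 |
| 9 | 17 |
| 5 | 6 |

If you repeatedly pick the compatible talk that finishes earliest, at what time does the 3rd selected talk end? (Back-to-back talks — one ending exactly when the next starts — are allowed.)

14

Order by finish time; keep every interval that doesn't clash with the previous kept one.
Sorted by end: (5,6)  (1,7)  (8,10)  (4,12)  (10,14)  (9,17)  (23,25)
take (5,6); skip (1,7); take (8,10); skip (4,12); take (10,14); take (23,25).
Selected: (5,6) (8,10) (10,14) (23,25)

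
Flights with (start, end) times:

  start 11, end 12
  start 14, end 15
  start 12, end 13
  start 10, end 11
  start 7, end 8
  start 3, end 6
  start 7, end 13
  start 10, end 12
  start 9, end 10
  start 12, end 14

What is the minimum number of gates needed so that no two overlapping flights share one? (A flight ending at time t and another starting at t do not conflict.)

3

The answer is the maximum number of intervals overlapping at any instant.
Events (time:±→running): 3:+→1 6:-→0 7:+→1 7:+→2 8:-→1 9:+→2 10:-→1 10:+→2 10:+→3 … peak 3.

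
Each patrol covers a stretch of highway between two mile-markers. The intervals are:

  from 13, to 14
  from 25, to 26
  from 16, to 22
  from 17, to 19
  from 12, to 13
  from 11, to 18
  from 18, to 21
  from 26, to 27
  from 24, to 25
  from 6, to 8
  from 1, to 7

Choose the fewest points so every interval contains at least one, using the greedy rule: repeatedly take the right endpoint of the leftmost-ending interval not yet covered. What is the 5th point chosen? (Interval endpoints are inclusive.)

27

Sort by right endpoint; whenever an interval is uncovered, place a point at its right end.
By right end: [1,7]  [6,8]  [12,13]  [13,14]  [11,18]  [17,19]  [18,21]  [16,22]  [24,25]  [25,26]  [26,27]
[1,7] uncovered → point at 7; [12,13] uncovered → point at 13; [17,19] uncovered → point at 19; [24,25] uncovered → point at 25; [26,27] uncovered → point at 27.
Points: 7, 13, 19, 25, 27 (5 total).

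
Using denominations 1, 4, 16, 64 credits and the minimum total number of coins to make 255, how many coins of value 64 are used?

3

Greedy: take as many of the largest coin as possible, then repeat with the remainder.
255 − 3×64→63 − 3×16→15 − 3×4→3 − 3×1→0
Count of 64: 3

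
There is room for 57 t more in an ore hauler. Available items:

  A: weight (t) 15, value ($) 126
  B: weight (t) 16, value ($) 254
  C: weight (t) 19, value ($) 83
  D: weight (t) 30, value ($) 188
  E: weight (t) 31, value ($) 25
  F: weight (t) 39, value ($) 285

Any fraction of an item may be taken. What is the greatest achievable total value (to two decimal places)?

570.00

Ratios (sorted): B 15.88, A 8.40, F 7.31, D 6.27, C 4.37, E 0.81
take B (16 @ 254); take A (15 @ 126); take 26/39 of F → 190.00. Capacity used 57/57.
Total value = 570.00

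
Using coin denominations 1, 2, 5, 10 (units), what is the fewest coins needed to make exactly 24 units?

4

Use the largest denomination that fits, subtract, and repeat.
24 = 2×10 + 2×2
Total coins = 2 + 2 = 4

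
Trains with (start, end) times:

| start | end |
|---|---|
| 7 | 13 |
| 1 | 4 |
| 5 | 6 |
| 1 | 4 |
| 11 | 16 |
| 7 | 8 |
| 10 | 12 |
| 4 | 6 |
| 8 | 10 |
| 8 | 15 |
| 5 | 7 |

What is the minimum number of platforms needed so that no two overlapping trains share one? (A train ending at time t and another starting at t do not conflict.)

4

starts: [1, 1, 4, 5, 5, 7, 7, 8, 8, 10, 11]
ends:   [4, 4, 6, 6, 7, 8, 10, 12, 13, 15, 16]
s1→1 s1→2 e4→1 e4→0 s4→1 s5→2 s5→3 e6→2 e6→1 e7→0 s7→1 s7→2 e8→1 s8→2 s8→3 e10→2 s10→3 s11→4  — peak 4.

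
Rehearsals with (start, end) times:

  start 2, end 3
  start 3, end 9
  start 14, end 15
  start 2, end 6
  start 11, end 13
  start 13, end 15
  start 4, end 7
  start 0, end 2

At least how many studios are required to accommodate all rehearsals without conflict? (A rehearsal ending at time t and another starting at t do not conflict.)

3

Count concurrent intervals with a sweep; the peak is the room count.
Events (time:±→running): 0:+→1 2:-→0 2:+→1 2:+→2 3:-→1 3:+→2 4:+→3 … peak 3.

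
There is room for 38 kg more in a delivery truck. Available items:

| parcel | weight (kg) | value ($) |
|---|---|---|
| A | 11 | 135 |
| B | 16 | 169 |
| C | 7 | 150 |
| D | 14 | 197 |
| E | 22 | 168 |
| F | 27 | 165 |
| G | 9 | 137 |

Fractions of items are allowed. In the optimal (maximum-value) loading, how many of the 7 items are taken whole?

3

Sort by value per unit weight and fill in that order.
Ratios (sorted): C 21.43, G 15.22, D 14.07, A 12.27, B 10.56, E 7.64, F 6.11
take C (7 @ 150); take G (9 @ 137); take D (14 @ 197); take 8/11 of A → 98.18. Capacity used 38/38.
3 item(s) taken whole; one partial (take 8/11 of A).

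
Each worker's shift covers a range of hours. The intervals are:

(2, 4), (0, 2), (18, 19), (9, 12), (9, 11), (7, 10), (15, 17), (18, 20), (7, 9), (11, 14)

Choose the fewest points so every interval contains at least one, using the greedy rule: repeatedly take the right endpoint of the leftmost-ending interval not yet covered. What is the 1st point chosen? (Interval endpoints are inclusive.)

Process intervals by earliest right end; each time one isn't hit yet, stab at its right endpoint.
By right end: [0,2]  [2,4]  [7,9]  [7,10]  [9,11]  [9,12]  [11,14]  [15,17]  [18,19]  [18,20]
[0,2] uncovered → point at 2; [7,9] uncovered → point at 9; [11,14] uncovered → point at 14; [15,17] uncovered → point at 17; [18,19] uncovered → point at 19.
Points: 2, 9, 14, 17, 19 (5 total).

2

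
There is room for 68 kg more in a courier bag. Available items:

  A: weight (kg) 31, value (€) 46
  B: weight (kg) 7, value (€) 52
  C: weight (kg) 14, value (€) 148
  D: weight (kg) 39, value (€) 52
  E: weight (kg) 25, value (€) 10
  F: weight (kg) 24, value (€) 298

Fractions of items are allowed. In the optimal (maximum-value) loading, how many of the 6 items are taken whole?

Sort by value per unit weight and fill in that order.
Order: F (298/24=12.42) > C (148/14=10.57) > B (52/7=7.43) > A (46/31=1.48) > D (52/39=1.33) > E (10/25=0.40)
Fill: take F (24 @ 298) → take C (14 @ 148) → take B (7 @ 52) → take 23/31 of A → 34.13; 68/68 used.
3 item(s) taken whole; one partial (take 23/31 of A).

3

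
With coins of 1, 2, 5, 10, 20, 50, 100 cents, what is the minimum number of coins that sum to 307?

Greedy: take as many of the largest coin as possible, then repeat with the remainder.
307 = 3×100 + 1×5 + 1×2
Total coins = 3 + 1 + 1 = 5

5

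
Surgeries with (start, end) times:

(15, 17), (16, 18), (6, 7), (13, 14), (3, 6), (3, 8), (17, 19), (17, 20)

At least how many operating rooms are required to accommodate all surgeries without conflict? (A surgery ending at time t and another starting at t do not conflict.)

3

Count concurrent intervals with a sweep; the peak is the room count.
starts: [3, 3, 6, 13, 15, 16, 17, 17]
ends:   [6, 7, 8, 14, 17, 18, 19, 20]
s3→1 s3→2 e6→1 s6→2 e7→1 e8→0 s13→1 e14→0 s15→1 s16→2 e17→1 s17→2 s17→3  — peak 3.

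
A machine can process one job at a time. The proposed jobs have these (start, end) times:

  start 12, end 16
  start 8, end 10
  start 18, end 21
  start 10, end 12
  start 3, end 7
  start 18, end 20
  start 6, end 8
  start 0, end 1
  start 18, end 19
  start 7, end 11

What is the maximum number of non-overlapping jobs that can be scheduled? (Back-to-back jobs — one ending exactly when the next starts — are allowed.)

6

Order by finish time; keep every interval that doesn't clash with the previous kept one.
By end time: (0,1), (3,7), (6,8), (8,10), (7,11), (10,12), (12,16), (18,19), (18,20), (18,21).
Pick (0,1); next start ≥ 1 → (3,7); next start ≥ 7 → (8,10); next start ≥ 10 → (10,12); next start ≥ 12 → (12,16); next start ≥ 16 → (18,19).
Selected 6 jobs.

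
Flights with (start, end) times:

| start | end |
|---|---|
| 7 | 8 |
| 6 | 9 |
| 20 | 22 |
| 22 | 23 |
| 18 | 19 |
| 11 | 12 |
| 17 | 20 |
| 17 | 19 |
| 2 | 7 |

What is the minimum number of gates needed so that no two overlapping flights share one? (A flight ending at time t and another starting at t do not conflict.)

3

starts: [2, 6, 7, 11, 17, 17, 18, 20, 22]
ends:   [7, 8, 9, 12, 19, 19, 20, 22, 23]
s2→1 s6→2 e7→1 s7→2 e8→1 e9→0 s11→1 e12→0 s17→1 s17→2 s18→3  — peak 3.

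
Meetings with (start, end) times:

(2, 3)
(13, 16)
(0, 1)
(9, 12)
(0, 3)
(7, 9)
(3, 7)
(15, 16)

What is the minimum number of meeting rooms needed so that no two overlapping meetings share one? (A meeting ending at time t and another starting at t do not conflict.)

Count concurrent intervals with a sweep; the peak is the room count.
Events (time:±→running): 0:+→1 0:+→2 … peak 2.

2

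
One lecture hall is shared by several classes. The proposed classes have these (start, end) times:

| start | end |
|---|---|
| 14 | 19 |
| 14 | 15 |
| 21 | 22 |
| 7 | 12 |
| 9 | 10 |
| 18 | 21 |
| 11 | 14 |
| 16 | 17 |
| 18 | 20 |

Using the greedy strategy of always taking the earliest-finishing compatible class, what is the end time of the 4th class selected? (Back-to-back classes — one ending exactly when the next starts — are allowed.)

Greedy by earliest finish: after sorting by end time, pick each interval compatible with the last pick.
Sorted by end: (9,10)  (7,12)  (11,14)  (14,15)  (16,17)  (14,19)  (18,20)  (18,21)  (21,22)
take (9,10); take (11,14); take (14,15); take (16,17); take (18,20); skip (18,21); take (21,22).
Selected: (9,10) (11,14) (14,15) (16,17) (18,20) (21,22)

17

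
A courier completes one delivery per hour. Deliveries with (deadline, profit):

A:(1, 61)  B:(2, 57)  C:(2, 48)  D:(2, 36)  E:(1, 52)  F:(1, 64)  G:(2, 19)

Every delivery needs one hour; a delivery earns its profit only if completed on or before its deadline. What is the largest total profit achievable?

By profit: F(d1,64), A(d1,61), B(d2,57), E(d1,52), C(d2,48), D(d2,36), G(d2,19)
F→slot 1; A skipped; B→slot 2; E skipped; C skipped; D skipped; G skipped.
Profit = 64 + 57 = 121

121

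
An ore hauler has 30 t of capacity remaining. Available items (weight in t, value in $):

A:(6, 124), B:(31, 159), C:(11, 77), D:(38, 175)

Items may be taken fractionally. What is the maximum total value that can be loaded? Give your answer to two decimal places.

Sort by value per unit weight and fill in that order.
Ratios (sorted): A 20.67, C 7.00, B 5.13, D 4.61
take A (6 @ 124); take C (11 @ 77); take 13/31 of B → 66.68. Capacity used 30/30.
Total value = 267.68

267.68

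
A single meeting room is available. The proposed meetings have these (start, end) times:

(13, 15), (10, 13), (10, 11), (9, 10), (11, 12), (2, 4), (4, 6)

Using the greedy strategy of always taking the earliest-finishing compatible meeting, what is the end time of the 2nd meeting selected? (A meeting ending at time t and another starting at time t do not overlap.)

By end time: (2,4), (4,6), (9,10), (10,11), (11,12), (10,13), (13,15).
Pick (2,4); next start ≥ 4 → (4,6); next start ≥ 6 → (9,10); next start ≥ 10 → (10,11); next start ≥ 11 → (11,12); next start ≥ 12 → (13,15).
Selected: (2,4) (4,6) (9,10) (10,11) (11,12) (13,15)

6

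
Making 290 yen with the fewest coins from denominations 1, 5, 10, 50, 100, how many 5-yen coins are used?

0

290 = 2×100 + 1×50 + 4×10
Count of 5: 0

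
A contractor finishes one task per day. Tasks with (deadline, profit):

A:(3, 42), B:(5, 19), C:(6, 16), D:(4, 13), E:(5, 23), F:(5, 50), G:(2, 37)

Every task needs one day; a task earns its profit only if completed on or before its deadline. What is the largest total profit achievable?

By profit: F(d5,50), A(d3,42), G(d2,37), E(d5,23), B(d5,19), C(d6,16), D(d4,13)
F→slot 5; A→slot 3; G→slot 2; E→slot 4; B→slot 1; C→slot 6; D skipped.
Profit = 19 + 37 + 42 + 23 + 50 + 16 = 187

187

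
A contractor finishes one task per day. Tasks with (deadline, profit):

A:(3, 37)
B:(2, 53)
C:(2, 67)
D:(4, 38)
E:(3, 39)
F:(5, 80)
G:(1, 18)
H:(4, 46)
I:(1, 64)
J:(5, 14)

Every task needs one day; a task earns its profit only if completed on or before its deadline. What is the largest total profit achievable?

296

By profit: F(d5,80), C(d2,67), I(d1,64), B(d2,53), H(d4,46), E(d3,39), D(d4,38), A(d3,37), G(d1,18), J(d5,14)
F→slot 5; C→slot 2; I→slot 1; B skipped; H→slot 4; E→slot 3; D skipped; A skipped; G skipped; J skipped.
Profit = 64 + 67 + 39 + 46 + 80 = 296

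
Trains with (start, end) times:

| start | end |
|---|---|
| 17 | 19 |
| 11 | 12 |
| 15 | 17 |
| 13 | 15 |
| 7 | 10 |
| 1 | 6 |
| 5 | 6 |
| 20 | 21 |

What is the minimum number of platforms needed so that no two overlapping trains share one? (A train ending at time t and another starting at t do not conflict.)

Count concurrent intervals with a sweep; the peak is the room count.
starts: [1, 5, 7, 11, 13, 15, 17, 20]
ends:   [6, 6, 10, 12, 15, 17, 19, 21]
s1→1 s5→2  — peak 2.

2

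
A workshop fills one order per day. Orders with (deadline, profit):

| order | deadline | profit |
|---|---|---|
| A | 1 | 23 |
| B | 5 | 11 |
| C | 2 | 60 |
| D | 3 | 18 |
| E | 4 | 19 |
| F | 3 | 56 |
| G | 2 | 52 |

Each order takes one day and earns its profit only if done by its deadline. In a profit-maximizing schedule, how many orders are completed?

5

Profit order: C=60 F=56 G=52 A=23 E=19 D=18 B=11
Assign: C→slot 2, F→slot 3, G→slot 1, A skipped, E→slot 4, D skipped, B→slot 5.
Slots: [1:G] [2:C] [3:F] [4:E] [5:B]
5 of 7 scheduled.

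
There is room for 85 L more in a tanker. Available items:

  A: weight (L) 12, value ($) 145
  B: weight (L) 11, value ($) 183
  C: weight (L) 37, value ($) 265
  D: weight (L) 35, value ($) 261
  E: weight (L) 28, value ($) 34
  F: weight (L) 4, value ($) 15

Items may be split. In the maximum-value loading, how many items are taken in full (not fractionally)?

3

Greedy by value/weight ratio, highest first.
Ratios (sorted): B 16.64, A 12.08, D 7.46, C 7.16, F 3.75, E 1.21
take B (11 @ 183); take A (12 @ 145); take D (35 @ 261); take 27/37 of C → 193.38. Capacity used 85/85.
3 item(s) taken whole; one partial (take 27/37 of C).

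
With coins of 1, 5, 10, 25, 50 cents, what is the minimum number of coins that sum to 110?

3

110 − 2×50→10 − 1×10→0
Total coins = 2 + 1 = 3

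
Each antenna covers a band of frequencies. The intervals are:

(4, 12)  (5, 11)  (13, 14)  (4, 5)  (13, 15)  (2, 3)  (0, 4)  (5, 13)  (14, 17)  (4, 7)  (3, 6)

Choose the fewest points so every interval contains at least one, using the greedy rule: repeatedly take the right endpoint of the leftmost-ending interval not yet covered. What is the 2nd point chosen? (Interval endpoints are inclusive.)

5

Sort by right endpoint; whenever an interval is uncovered, place a point at its right end.
Sorted: [2,3] [0,4] [4,5] [3,6] [4,7] [5,11] [4,12] [5,13] [13,14] [13,15] [14,17]
{[2,3],[0,4]} hit by 3; {[4,5],[3,6],[4,7],[5,11],[4,12],[5,13]} hit by 5; {[13,14],[13,15],[14,17]} hit by 14.
Points: 3, 5, 14 (3 total).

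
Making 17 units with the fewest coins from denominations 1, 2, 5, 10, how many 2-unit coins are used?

1

17 = 1×10 + 1×5 + 1×2
Count of 2: 1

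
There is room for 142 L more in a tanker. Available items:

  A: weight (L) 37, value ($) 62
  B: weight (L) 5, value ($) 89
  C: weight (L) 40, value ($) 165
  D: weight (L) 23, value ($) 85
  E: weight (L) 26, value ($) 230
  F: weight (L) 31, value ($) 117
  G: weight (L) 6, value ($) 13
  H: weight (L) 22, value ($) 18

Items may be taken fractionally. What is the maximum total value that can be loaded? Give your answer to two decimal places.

Order: B (89/5=17.80) > E (230/26=8.85) > C (165/40=4.12) > F (117/31=3.77) > D (85/23=3.70) > G (13/6=2.17) > A (62/37=1.68) > H (18/22=0.82)
Fill: take B (5 @ 89) → take E (26 @ 230) → take C (40 @ 165) → take F (31 @ 117) → take D (23 @ 85) → take G (6 @ 13) → take 11/37 of A → 18.43; 142/142 used.
Total value = 717.43

717.43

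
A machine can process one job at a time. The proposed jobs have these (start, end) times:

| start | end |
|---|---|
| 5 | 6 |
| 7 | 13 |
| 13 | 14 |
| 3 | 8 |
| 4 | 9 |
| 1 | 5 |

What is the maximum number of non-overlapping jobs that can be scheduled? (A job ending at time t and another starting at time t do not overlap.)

4

Sorted by end: (1,5)  (5,6)  (3,8)  (4,9)  (7,13)  (13,14)
take (1,5); take (5,6); skip (3,8); skip (4,9); take (7,13); take (13,14).
Selected 4 jobs.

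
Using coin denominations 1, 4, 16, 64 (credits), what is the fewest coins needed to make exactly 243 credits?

243 = 3×64 + 3×16 + 3×1
Total coins = 3 + 3 + 3 = 9

9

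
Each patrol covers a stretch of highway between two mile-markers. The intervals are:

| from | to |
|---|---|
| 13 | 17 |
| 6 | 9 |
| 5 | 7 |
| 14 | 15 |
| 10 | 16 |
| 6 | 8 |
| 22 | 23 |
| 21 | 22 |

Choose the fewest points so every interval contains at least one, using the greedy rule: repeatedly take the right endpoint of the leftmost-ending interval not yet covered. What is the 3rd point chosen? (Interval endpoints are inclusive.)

Sorted: [5,7] [6,8] [6,9] [14,15] [10,16] [13,17] [21,22] [22,23]
{[5,7],[6,8],[6,9]} hit by 7; {[14,15],[10,16],[13,17]} hit by 15; {[21,22],[22,23]} hit by 22.
Points: 7, 15, 22 (3 total).

22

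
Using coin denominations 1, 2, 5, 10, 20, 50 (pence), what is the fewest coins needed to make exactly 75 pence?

3

Greedy: take as many of the largest coin as possible, then repeat with the remainder.
75 − 1×50→25 − 1×20→5 − 1×5→0
Total coins = 1 + 1 + 1 = 3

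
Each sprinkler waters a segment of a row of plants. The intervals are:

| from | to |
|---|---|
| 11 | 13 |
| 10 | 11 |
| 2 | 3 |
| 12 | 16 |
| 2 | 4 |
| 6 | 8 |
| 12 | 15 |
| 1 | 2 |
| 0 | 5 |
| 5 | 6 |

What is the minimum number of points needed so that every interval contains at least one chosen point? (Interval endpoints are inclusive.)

Process intervals by earliest right end; each time one isn't hit yet, stab at its right endpoint.
By right end: [1,2]  [2,3]  [2,4]  [0,5]  [5,6]  [6,8]  [10,11]  [11,13]  [12,15]  [12,16]
[1,2] uncovered → point at 2; [5,6] uncovered → point at 6; [10,11] uncovered → point at 11; [12,15] uncovered → point at 15.
Points: 2, 6, 11, 15 (4 total).

4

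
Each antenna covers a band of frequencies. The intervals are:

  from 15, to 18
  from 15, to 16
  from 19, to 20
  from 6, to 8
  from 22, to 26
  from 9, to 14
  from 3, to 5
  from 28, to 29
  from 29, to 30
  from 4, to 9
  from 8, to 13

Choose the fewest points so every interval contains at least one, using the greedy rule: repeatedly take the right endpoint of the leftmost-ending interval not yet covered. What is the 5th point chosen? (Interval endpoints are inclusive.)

Process intervals by earliest right end; each time one isn't hit yet, stab at its right endpoint.
By right end: [3,5]  [6,8]  [4,9]  [8,13]  [9,14]  [15,16]  [15,18]  [19,20]  [22,26]  [28,29]  [29,30]
[3,5] uncovered → point at 5; [6,8] uncovered → point at 8; [9,14] uncovered → point at 14; [15,16] uncovered → point at 16; [19,20] uncovered → point at 20; [22,26] uncovered → point at 26; [28,29] uncovered → point at 29.
Points: 5, 8, 14, 16, 20, 26, 29 (7 total).

20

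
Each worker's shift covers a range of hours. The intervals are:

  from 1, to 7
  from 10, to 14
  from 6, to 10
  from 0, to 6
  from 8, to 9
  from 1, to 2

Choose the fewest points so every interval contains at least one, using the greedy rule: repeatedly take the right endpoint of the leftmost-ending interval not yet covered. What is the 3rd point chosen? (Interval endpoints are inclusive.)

By right end: [1,2]  [0,6]  [1,7]  [8,9]  [6,10]  [10,14]
[1,2] uncovered → point at 2; [8,9] uncovered → point at 9; [10,14] uncovered → point at 14.
Points: 2, 9, 14 (3 total).

14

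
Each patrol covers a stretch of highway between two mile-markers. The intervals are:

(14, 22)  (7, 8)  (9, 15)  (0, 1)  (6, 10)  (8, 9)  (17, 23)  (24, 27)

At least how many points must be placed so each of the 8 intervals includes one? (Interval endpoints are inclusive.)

By right end: [0,1]  [7,8]  [8,9]  [6,10]  [9,15]  [14,22]  [17,23]  [24,27]
[0,1] uncovered → point at 1; [7,8] uncovered → point at 8; [9,15] uncovered → point at 15; [17,23] uncovered → point at 23; [24,27] uncovered → point at 27.
Points: 1, 8, 15, 23, 27 (5 total).

5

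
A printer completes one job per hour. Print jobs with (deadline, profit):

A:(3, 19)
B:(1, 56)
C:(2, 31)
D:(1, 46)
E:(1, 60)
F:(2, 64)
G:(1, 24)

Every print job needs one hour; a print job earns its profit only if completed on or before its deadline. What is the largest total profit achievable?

143

Sort by profit descending; place each in the latest free slot ≤ its deadline.
Profit order: F=64 E=60 B=56 D=46 C=31 G=24 A=19
Assign: F→slot 2, E→slot 1, B skipped, D skipped, C skipped, G skipped, A→slot 3.
Slots: [1:E] [2:F] [3:A]
Profit = 60 + 64 + 19 = 143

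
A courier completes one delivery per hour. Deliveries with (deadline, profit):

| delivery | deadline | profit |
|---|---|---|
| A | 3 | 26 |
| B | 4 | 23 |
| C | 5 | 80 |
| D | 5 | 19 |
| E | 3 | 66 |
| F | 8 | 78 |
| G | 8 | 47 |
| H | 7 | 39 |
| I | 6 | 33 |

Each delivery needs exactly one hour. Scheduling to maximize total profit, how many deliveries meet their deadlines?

8

Sort by profit descending; place each in the latest free slot ≤ its deadline.
Profit order: C=80 F=78 E=66 G=47 H=39 I=33 A=26 B=23 D=19
Assign: C→slot 5, F→slot 8, E→slot 3, G→slot 7, H→slot 6, I→slot 4, A→slot 2, B→slot 1, D skipped.
Slots: [1:B] [2:A] [3:E] [4:I] [5:C] [6:H] [7:G] [8:F]
8 of 9 scheduled.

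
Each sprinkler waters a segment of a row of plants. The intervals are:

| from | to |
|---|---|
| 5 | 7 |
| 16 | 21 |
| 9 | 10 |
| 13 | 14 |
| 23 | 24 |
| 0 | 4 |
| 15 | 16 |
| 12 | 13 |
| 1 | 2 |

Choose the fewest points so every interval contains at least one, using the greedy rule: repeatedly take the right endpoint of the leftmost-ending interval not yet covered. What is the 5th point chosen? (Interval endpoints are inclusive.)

By right end: [1,2]  [0,4]  [5,7]  [9,10]  [12,13]  [13,14]  [15,16]  [16,21]  [23,24]
[1,2] uncovered → point at 2; [5,7] uncovered → point at 7; [9,10] uncovered → point at 10; [12,13] uncovered → point at 13; [15,16] uncovered → point at 16; [23,24] uncovered → point at 24.
Points: 2, 7, 10, 13, 16, 24 (6 total).

16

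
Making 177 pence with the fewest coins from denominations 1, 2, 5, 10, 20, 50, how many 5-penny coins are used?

1

Use the largest denomination that fits, subtract, and repeat.
177 = 3×50 + 1×20 + 1×5 + 1×2
Count of 5: 1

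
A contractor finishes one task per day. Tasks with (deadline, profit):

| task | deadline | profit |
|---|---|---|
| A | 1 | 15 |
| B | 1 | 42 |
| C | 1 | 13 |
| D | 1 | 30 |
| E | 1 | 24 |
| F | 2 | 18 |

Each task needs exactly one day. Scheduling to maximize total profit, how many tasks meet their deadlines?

Profit order: B=42 D=30 E=24 F=18 A=15 C=13
Assign: B→slot 1, D skipped, E skipped, F→slot 2, A skipped, C skipped.
Slots: [1:B] [2:F]
2 of 6 scheduled.

2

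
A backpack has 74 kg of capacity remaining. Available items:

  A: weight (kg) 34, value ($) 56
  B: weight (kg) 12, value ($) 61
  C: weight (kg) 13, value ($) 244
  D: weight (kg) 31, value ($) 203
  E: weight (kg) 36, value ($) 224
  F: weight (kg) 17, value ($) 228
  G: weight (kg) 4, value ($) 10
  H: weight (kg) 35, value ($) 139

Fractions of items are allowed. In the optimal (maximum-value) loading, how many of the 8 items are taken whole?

3

Sort by value per unit weight and fill in that order.
Ratios (sorted): C 18.77, F 13.41, D 6.55, E 6.22, B 5.08, H 3.97, G 2.50, A 1.65
take C (13 @ 244); take F (17 @ 228); take D (31 @ 203); take 13/36 of E → 80.89. Capacity used 74/74.
3 item(s) taken whole; one partial (take 13/36 of E).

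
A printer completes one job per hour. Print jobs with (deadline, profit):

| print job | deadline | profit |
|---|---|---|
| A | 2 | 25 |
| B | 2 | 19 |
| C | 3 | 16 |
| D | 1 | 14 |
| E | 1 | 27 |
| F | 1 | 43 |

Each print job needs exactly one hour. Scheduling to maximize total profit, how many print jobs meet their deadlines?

3

Take jobs in profit order; each goes to the latest open slot no later than its deadline.
By profit: F(d1,43), E(d1,27), A(d2,25), B(d2,19), C(d3,16), D(d1,14)
F→slot 1; E skipped; A→slot 2; B skipped; C→slot 3; D skipped.
3 of 6 scheduled.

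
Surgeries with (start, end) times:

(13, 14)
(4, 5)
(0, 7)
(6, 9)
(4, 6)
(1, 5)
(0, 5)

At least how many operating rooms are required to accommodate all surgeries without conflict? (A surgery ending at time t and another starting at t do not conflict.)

5

starts: [0, 0, 1, 4, 4, 6, 13]
ends:   [5, 5, 5, 6, 7, 9, 14]
s0→1 s0→2 s1→3 s4→4 s4→5  — peak 5.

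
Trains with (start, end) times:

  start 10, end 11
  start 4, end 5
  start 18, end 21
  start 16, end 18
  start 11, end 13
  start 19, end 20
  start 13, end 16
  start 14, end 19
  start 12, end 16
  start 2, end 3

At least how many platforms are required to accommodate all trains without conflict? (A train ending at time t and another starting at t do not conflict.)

3

The answer is the maximum number of intervals overlapping at any instant.
Events (time:±→running): 2:+→1 3:-→0 4:+→1 5:-→0 10:+→1 11:-→0 11:+→1 12:+→2 13:-→1 13:+→2 14:+→3 … peak 3.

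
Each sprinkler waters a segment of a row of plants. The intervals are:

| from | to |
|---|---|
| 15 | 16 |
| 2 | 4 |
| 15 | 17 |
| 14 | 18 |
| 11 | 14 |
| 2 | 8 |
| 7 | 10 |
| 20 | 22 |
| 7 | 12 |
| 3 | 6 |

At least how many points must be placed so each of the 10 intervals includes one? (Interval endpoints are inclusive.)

5

Sorted: [2,4] [3,6] [2,8] [7,10] [7,12] [11,14] [15,16] [15,17] [14,18] [20,22]
{[2,4],[3,6],[2,8]} hit by 4; {[7,10],[7,12]} hit by 10; {[11,14]} hit by 14; {[15,16],[15,17],[14,18]} hit by 16; {[20,22]} hit by 22.
Points: 4, 10, 14, 16, 22 (5 total).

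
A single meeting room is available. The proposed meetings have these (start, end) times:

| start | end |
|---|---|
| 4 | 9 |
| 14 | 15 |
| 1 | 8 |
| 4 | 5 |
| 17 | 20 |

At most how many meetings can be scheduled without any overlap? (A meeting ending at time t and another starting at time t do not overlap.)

Sorted by end: (4,5)  (1,8)  (4,9)  (14,15)  (17,20)
take (4,5); skip (4,9); take (14,15); take (17,20).
Selected 3 meetings.

3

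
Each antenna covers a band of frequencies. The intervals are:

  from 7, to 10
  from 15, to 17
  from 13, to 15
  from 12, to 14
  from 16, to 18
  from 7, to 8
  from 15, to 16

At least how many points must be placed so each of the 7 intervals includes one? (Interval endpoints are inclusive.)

3

Sorted: [7,8] [7,10] [12,14] [13,15] [15,16] [15,17] [16,18]
{[7,8],[7,10]} hit by 8; {[12,14],[13,15]} hit by 14; {[15,16],[15,17],[16,18]} hit by 16.
Points: 8, 14, 16 (3 total).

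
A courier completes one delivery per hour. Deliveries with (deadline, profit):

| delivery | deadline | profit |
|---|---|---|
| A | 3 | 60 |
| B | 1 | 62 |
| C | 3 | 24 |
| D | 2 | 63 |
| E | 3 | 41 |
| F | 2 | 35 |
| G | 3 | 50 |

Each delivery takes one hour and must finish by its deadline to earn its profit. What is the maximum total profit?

Profit order: D=63 B=62 A=60 G=50 E=41 F=35 C=24
Assign: D→slot 2, B→slot 1, A→slot 3, G skipped, E skipped, F skipped, C skipped.
Slots: [1:B] [2:D] [3:A]
Profit = 62 + 63 + 60 = 185

185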